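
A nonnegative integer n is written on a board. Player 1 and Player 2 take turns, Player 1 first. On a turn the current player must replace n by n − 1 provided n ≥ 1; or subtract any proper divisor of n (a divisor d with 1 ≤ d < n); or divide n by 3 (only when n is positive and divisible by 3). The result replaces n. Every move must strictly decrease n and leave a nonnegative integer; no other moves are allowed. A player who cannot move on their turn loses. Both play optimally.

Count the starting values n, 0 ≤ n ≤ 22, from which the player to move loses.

9

Compute win/loss labels from the base case upward. A position with no move is L. Any other position is W if it can reach an L in one move, else L.
n=0: no move → L
n=1: →0(L), so W
n=2: →1(W) only, which is W, so L
n=3: →2(L), so W
n=4: →2(L), so W
n=5: →4(W) only, which is W, so L
n=6: →2(L), so W
n=7: →6(W) only, which is W, so L
n=8: →7(L), so W
n=9: →3(W), 6(W), 8(W) — all W, so L
n=10: →5(L), so W
n=11: →10(W) only, which is W, so L
n=12: →9(L), so W
n=13: →12(W) only, which is W, so L
n=14: →7(L), so W
n=15: →5(L), so W
n=16: →8(W), 12(W), 14(W), 15(W) — all W, so L
n=17: →16(L), so W
n=18: →9(L), so W
n=19: →18(W) only, which is W, so L
n=20: →16(L), so W
n=21: →7(L), so W
n=22: →11(L), so W
L entries with 0 ≤ n ≤ 22: n = 0, 2, 5, 7, 9, 11, 13, 16, 19; that makes 9.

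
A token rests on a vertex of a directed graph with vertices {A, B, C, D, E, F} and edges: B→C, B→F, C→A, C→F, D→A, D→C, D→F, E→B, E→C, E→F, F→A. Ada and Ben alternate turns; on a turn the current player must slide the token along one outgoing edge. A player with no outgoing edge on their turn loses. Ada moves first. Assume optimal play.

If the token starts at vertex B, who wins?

Label each position W (a win for the player to move) or L (a loss). A position with no legal move is L; any other position is W exactly when some move reaches an L, and L when every move reaches a W.
Every edge goes from a vertex to one that appears earlier in the order A, F, C, D, B, E, so processing vertices in that order labels each vertex after all of its successors.
A: no outgoing edge → L
F: reaches L-position A → W
C: reaches L-position A → W
D: reaches L-position A → W
B: only reaches C(W), F(W), all W → L
E: reaches L-position B → W
Every move from B reaches a W position, so the mover loses.

Ben wins.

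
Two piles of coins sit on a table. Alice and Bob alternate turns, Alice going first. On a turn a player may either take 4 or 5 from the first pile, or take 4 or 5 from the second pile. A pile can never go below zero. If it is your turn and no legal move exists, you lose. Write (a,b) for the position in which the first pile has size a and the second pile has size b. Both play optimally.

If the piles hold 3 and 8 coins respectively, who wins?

Positions with no move are L. A position that does have a move is losing for the player to move precisely when every available move leads to a winning position for the opponent. Fill in the labels:
No move ever increases a pile, so every position that can arise here has a ≤ 3 and b ≤ 8; it is enough to label the cells with 0 ≤ a ≤ 3 and 0 ≤ b ≤ 8.
Every move lowers a or b (never raises either), so fill the grid row by row in increasing a, and left to right within a row: each cell's successors are then already labelled.
      b=0  b=1  b=2  b=3  b=4  b=5  b=6  b=7  b=8
a=0:    L    L    L    L    W    W    W    W    W
a=1:    L    L    L    L    W    W    W    W    W
a=2:    L    L    L    L    W    W    W    W    W
a=3:    L    L    L    L    W    W    W    W    W
Cells with no legal move (terminal, hence L): (0,0), (0,1), (0,2), (0,3), (1,0), (1,1), (1,2), (1,3), (2,0), (2,1), (2,2), (2,3), (3,0), (3,1), (3,2), (3,3).
Every other cell has at least one move into one of the L cells above, so it is W.
From (3,8) Alice can move to (3,3), reaching an L position.

Alice wins.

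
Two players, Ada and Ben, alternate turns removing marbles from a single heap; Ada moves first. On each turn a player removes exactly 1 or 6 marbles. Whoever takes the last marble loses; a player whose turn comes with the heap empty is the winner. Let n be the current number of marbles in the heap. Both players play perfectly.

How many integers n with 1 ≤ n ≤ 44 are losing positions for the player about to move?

Use the standard recursion: the mover wins at a terminal position; elsewhere, the mover wins exactly when some move hands the opponent an L position.
n=0: no move; the opponent has just taken the last marble and therefore loses → W
n=1: only reaches 0(W), which is W → L
n=2: reaches L-position 1 → W
n=3: only reaches 2(W), which is W → L
n=4: reaches L-position 3 → W
n=5: only reaches 4(W), which is W → L
n=6: reaches L-position 5 → W
n=7: reaches L-position 1 → W
n=8: only reaches 7(W), 2(W), all W → L
n=9: reaches L-position 8 → W
n=10: only reaches 9(W), 4(W), all W → L
n=11: reaches L-position 10 → W
n=12: only reaches 11(W), 6(W), all W → L
n=13: reaches L-position 12 → W
n=14: reaches L-position 8 → W
n=15: only reaches 14(W), 9(W), all W → L
n=16: reaches L-position 15 → W
n=17: only reaches 16(W), 11(W), all W → L
n=18: reaches L-position 17 → W
n=19: only reaches 18(W), 13(W), all W → L
n=20: reaches L-position 19 → W
n=21: reaches L-position 15 → W
n=22: only reaches 21(W), 16(W), all W → L
n=23: reaches L-position 22 → W
n=24: only reaches 23(W), 18(W), all W → L
n=25: reaches L-position 24 → W
n=26: only reaches 25(W), 20(W), all W → L
n=27: reaches L-position 26 → W
n=28: reaches L-position 22 → W
n=29: only reaches 28(W), 23(W), all W → L
n=30: reaches L-position 29 → W
n=31: only reaches 30(W), 25(W), all W → L
n=32: reaches L-position 31 → W
n=33: only reaches 32(W), 27(W), all W → L
n=34: reaches L-position 33 → W
n=35: reaches L-position 29 → W
n=36: only reaches 35(W), 30(W), all W → L
n=37: reaches L-position 36 → W
n=38: only reaches 37(W), 32(W), all W → L
n=39: reaches L-position 38 → W
n=40: only reaches 39(W), 34(W), all W → L
n=41: reaches L-position 40 → W
n=42: reaches L-position 36 → W
n=43: only reaches 42(W), 37(W), all W → L
n=44: reaches L-position 43 → W
L entries with 1 ≤ n ≤ 44 (the range starts at n=1): n = 1, 3, 5, 8, 10, 12, 15, 17, 19, 22, 24, 26, 29, 31, 33, 36, 38, 40, 43; that makes 19.

19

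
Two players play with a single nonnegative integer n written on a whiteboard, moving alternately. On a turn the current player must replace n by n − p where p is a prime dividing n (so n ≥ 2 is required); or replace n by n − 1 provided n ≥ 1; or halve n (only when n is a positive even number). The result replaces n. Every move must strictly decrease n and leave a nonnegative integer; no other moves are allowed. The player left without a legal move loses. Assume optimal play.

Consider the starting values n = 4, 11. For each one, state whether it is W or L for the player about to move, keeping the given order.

Compute win/loss labels from the base case upward. A position with no move is L. Any other position is W if it can reach an L in one move, else L.
n=0: no move → L
n=1: W (go to 0, an L position)
n=2: W (go to 0, an L position)
n=3: W (go to 0, an L position)
n=4: L (options 2(W), 3(W) are all W)
n=5: W (go to 0, an L position)
n=6: W (go to 4, an L position)
n=7: W (go to 0, an L position)
n=8: W (go to 4, an L position)
n=9: L (options 6(W), 8(W) are all W)
n=10: W (go to 9, an L position)
n=11: W (go to 0, an L position)

4: L, 11: W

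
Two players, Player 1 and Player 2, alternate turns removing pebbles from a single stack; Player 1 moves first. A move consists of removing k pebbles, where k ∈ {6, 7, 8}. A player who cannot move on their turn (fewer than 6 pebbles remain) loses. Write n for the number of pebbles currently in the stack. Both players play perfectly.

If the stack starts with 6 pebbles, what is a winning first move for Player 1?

Remove 6, leaving 0.

Build the W/L table. Terminal = L. A non-terminal position is W if it has a move to some L; otherwise it is L.
n=0: no move → L
n=1: no move → L
n=2: no move → L
n=3: no move → L
n=4: no move → L
n=5: no move → L
n=6: can move to 0, which is L ⇒ W
From 6, the L positions reachable in one move are: 0.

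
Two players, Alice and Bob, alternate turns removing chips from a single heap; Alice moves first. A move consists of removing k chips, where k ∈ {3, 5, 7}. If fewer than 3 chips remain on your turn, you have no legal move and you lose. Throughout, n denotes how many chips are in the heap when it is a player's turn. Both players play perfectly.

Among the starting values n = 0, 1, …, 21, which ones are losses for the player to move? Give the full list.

0, 1, 2, 10, 11, 12, 20, 21

Use the standard recursion: the mover loses at a terminal position; elsewhere, the mover wins exactly when some move hands the opponent an L position.
n=0: no move → L
n=1: no move → L
n=2: no move → L
n=3: →0(L), so W
n=4: →1(L), so W
n=5: →2(L), so W
n=6: →1(L), so W
n=7: →2(L), so W
n=8: →1(L), so W
n=9: →2(L), so W
n=10: →7(W), 5(W), 3(W) — all W, so L
n=11: →8(W), 6(W), 4(W) — all W, so L
n=12: →9(W), 7(W), 5(W) — all W, so L
n=13: →10(L), so W
n=14: →11(L), so W
n=15: →12(L), so W
n=16: →11(L), so W
n=17: →12(L), so W
n=18: →11(L), so W
n=19: →12(L), so W
n=20: →17(W), 15(W), 13(W) — all W, so L
n=21: →18(W), 16(W), 14(W) — all W, so L
Reading off the rows marked L gives the requested list; there are 8 such values of n.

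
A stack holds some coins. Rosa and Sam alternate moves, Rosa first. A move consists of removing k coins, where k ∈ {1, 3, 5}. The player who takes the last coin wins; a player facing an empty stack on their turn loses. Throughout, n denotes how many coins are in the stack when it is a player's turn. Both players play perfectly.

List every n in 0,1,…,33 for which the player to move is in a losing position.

0, 2, 4, 6, 8, 10, 12, 14, 16, 18, 20, 22, 24, 26, 28, 30, 32

Work bottom-up. With no move the player to move loses. Otherwise the position is W if at least one move leads to an L position for the opponent, and L if every move leads to a W.
n=0: no move → L
n=1: reaches L-position 0 → W
n=2: only reaches 1(W), which is W → L
n=3: reaches L-position 2 → W
n=4: only reaches 3(W), 1(W), all W → L
n=5: reaches L-position 4 → W
n=6: only reaches 5(W), 3(W), 1(W), all W → L
n=7: reaches L-position 6 → W
n=8: only reaches 7(W), 5(W), 3(W), all W → L
n=9: reaches L-position 8 → W
n=10: only reaches 9(W), 7(W), 5(W), all W → L
n=11: reaches L-position 10 → W
n=12: only reaches 11(W), 9(W), 7(W), all W → L
n=13: reaches L-position 12 → W
n=14: only reaches 13(W), 11(W), 9(W), all W → L
n=15: reaches L-position 14 → W
n=16: only reaches 15(W), 13(W), 11(W), all W → L
n=17: reaches L-position 16 → W
n=18: only reaches 17(W), 15(W), 13(W), all W → L
n=19: reaches L-position 18 → W
n=20: only reaches 19(W), 17(W), 15(W), all W → L
n=21: reaches L-position 20 → W
n=22: only reaches 21(W), 19(W), 17(W), all W → L
n=23: reaches L-position 22 → W
n=24: only reaches 23(W), 21(W), 19(W), all W → L
n=25: reaches L-position 24 → W
n=26: only reaches 25(W), 23(W), 21(W), all W → L
n=27: reaches L-position 26 → W
n=28: only reaches 27(W), 25(W), 23(W), all W → L
n=29: reaches L-position 28 → W
n=30: only reaches 29(W), 27(W), 25(W), all W → L
n=31: reaches L-position 30 → W
n=32: only reaches 31(W), 29(W), 27(W), all W → L
n=33: reaches L-position 32 → W
The losing starting values of n are exactly the entries labelled L in this table (17 of them).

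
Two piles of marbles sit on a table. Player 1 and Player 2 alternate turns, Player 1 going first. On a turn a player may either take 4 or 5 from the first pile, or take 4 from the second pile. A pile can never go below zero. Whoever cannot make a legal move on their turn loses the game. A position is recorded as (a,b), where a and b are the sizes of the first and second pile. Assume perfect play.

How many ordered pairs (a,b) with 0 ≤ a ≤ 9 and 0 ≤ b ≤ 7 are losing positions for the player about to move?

Work bottom-up. With no move the player to move loses. Otherwise the position is W if at least one move leads to an L position for the opponent, and L if every move leads to a W.
Every move lowers a or b (never raises either), so fill the grid row by row in increasing a, and left to right within a row: each cell's successors are then already labelled.
      b=0  b=1  b=2  b=3  b=4  b=5  b=6  b=7
a=0:    L    L    L    L    W    W    W    W
a=1:    L    L    L    L    W    W    W    W
a=2:    L    L    L    L    W    W    W    W
a=3:    L    L    L    L    W    W    W    W
a=4:    W    W    W    W    L    L    L    L
a=5:    W    W    W    W    L    L    L    L
a=6:    W    W    W    W    L    L    L    L
a=7:    W    W    W    W    L    L    L    L
a=8:    W    W    W    W    W    W    W    W
a=9:    L    L    L    L    W    W    W    W
Cells with no legal move (terminal, hence L): (0,0), (0,1), (0,2), (0,3), (1,0), (1,1), (1,2), (1,3), (2,0), (2,1), (2,2), (2,3), (3,0), (3,1), (3,2), (3,3).
The remaining L cells, each justified by listing all of its moves:
(4,4): moves to (0,4)(W), (4,0)(W); every one is W ⇒ L
(4,5): moves to (0,5)(W), (4,1)(W); every one is W ⇒ L
(4,6): moves to (0,6)(W), (4,2)(W); every one is W ⇒ L
(4,7): moves to (0,7)(W), (4,3)(W); every one is W ⇒ L
(5,4): moves to (1,4)(W), (0,4)(W), (5,0)(W); every one is W ⇒ L
(5,5): moves to (1,5)(W), (0,5)(W), (5,1)(W); every one is W ⇒ L
(5,6): moves to (1,6)(W), (0,6)(W), (5,2)(W); every one is W ⇒ L
(5,7): moves to (1,7)(W), (0,7)(W), (5,3)(W); every one is W ⇒ L
(6,4): moves to (2,4)(W), (1,4)(W), (6,0)(W); every one is W ⇒ L
(6,5): moves to (2,5)(W), (1,5)(W), (6,1)(W); every one is W ⇒ L
(6,6): moves to (2,6)(W), (1,6)(W), (6,2)(W); every one is W ⇒ L
(6,7): moves to (2,7)(W), (1,7)(W), (6,3)(W); every one is W ⇒ L
(7,4): moves to (3,4)(W), (2,4)(W), (7,0)(W); every one is W ⇒ L
(7,5): moves to (3,5)(W), (2,5)(W), (7,1)(W); every one is W ⇒ L
(7,6): moves to (3,6)(W), (2,6)(W), (7,2)(W); every one is W ⇒ L
(7,7): moves to (3,7)(W), (2,7)(W), (7,3)(W); every one is W ⇒ L
(9,0): moves to (5,0)(W), (4,0)(W); every one is W ⇒ L
(9,1): moves to (5,1)(W), (4,1)(W); every one is W ⇒ L
(9,2): moves to (5,2)(W), (4,2)(W); every one is W ⇒ L
(9,3): moves to (5,3)(W), (4,3)(W); every one is W ⇒ L
Every other cell has at least one move into one of the L cells above, so it is W.
L cells per row: a=0: 4, a=1: 4, a=2: 4, a=3: 4, a=4: 4, a=5: 4, a=6: 4, a=7: 4, a=8: 0, a=9: 4; total 36.

36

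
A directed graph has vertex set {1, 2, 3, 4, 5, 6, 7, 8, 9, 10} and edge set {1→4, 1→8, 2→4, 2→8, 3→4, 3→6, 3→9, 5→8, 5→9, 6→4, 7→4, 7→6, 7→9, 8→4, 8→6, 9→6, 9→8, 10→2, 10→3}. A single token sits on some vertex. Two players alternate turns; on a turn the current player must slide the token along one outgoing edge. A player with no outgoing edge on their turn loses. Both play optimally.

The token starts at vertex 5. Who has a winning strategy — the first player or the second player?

The first player wins.

Positions with no move are L. A position that does have a move is losing for the player to move precisely when every available move leads to a winning position for the opponent. Fill in the labels:
Every edge goes from a vertex to one that appears earlier in the order 4, 6, 8, 9, 2, 3, 7, 1, 10, 5, so processing vertices in that order labels each vertex after all of its successors.
4: no outgoing edge → L
6: can move to 4, which is L ⇒ W
8: can move to 4, which is L ⇒ W
9: moves to 8(W), 6(W); every one is W ⇒ L
2: can move to 4, which is L ⇒ W
3: can move to 9, which is L ⇒ W
7: can move to 9, which is L ⇒ W
1: can move to 4, which is L ⇒ W
10: moves to 3(W), 2(W); every one is W ⇒ L
5: can move to 9, which is L ⇒ W
From 5 the player to move can move to 9, reaching an L position.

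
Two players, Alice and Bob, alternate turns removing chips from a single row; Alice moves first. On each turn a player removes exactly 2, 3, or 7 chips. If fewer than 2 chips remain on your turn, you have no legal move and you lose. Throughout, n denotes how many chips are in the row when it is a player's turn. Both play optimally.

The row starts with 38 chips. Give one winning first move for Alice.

Remove 2, leaving 36.

Work bottom-up. With no move the player to move loses. Otherwise the position is W if at least one move leads to an L position for the opponent, and L if every move leads to a W.
n=0: no move → L
n=1: no move → L
n=2: →0(L), so W
n=3: →1(L), so W
n=4: →1(L), so W
n=5: →3(W), 2(W) — all W, so L
n=6: →4(W), 3(W) — all W, so L
n=7: →5(L), so W
n=8: →6(L), so W
n=9: →6(L), so W
n=10: →8(W), 7(W), 3(W) — all W, so L
n=11: →9(W), 8(W), 4(W) — all W, so L
n=12: →10(L), so W
n=13: →11(L), so W
n=14: →11(L), so W
n=15: →13(W), 12(W), 8(W) — all W, so L
n=16: →14(W), 13(W), 9(W) — all W, so L
n=17: →15(L), so W
n=18: →16(L), so W
n=19: →16(L), so W
n=20: →18(W), 17(W), 13(W) — all W, so L
n=21: →19(W), 18(W), 14(W) — all W, so L
n=22: →20(L), so W
n=23: →21(L), so W
n=24: →21(L), so W
n=25: →23(W), 22(W), 18(W) — all W, so L
n=26: →24(W), 23(W), 19(W) — all W, so L
n=27: →25(L), so W
n=28: →26(L), so W
n=29: →26(L), so W
n=30: →28(W), 27(W), 23(W) — all W, so L
n=31: →29(W), 28(W), 24(W) — all W, so L
n=32: →30(L), so W
n=33: →31(L), so W
n=34: →31(L), so W
n=35: →33(W), 32(W), 28(W) — all W, so L
n=36: →34(W), 33(W), 29(W) — all W, so L
n=37: →35(L), so W
n=38: →36(L), so W
From 38, the L positions reachable in one move are: 36, 35, 31. Any move reaching one of these is winning.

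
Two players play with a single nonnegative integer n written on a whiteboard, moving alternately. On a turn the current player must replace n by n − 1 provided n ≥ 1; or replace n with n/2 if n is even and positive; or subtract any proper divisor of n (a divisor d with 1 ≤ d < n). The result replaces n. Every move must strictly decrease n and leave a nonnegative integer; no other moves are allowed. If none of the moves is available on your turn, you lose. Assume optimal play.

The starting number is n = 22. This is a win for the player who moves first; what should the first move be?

Move to 11.

Positions with no move are L. A position that does have a move is losing for the player to move precisely when every available move leads to a winning position for the opponent. Fill in the labels:
n=0: no move → L
n=1: →0(L), so W
n=2: →1(W) only, which is W, so L
n=3: →2(L), so W
n=4: →2(L), so W
n=5: →4(W) only, which is W, so L
n=6: →5(L), so W
n=7: →6(W) only, which is W, so L
n=8: →7(L), so W
n=9: →6(W), 8(W) — all W, so L
n=10: →5(L), so W
n=11: →10(W) only, which is W, so L
n=12: →9(L), so W
n=13: →12(W) only, which is W, so L
n=14: →7(L), so W
n=15: →10(W), 12(W), 14(W) — all W, so L
n=16: →15(L), so W
n=17: →16(W) only, which is W, so L
n=18: →9(L), so W
n=19: →18(W) only, which is W, so L
n=20: →15(L), so W
n=21: →14(W), 18(W), 20(W) — all W, so L
n=22: →11(L), so W
From 22, the L positions reachable in one move are: 11, 21. Any move reaching one of these is winning.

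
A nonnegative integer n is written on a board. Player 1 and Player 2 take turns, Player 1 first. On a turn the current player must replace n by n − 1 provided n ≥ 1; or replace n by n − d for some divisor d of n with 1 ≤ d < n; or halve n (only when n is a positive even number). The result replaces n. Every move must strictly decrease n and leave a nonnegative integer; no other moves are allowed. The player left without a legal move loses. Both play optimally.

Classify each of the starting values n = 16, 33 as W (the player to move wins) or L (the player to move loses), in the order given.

Classify positions by backward induction: terminal positions (no move available) are L. From any other position, the mover wins iff some move reaches an L.
n=0: no move → L
n=1: →0(L), so W
n=2: →1(W) only, which is W, so L
n=3: →2(L), so W
n=4: →2(L), so W
n=5: →4(W) only, which is W, so L
n=6: →5(L), so W
n=7: →6(W) only, which is W, so L
n=8: →7(L), so W
n=9: →6(W), 8(W) — all W, so L
n=10: →5(L), so W
n=11: →10(W) only, which is W, so L
n=12: →9(L), so W
n=13: →12(W) only, which is W, so L
n=14: →7(L), so W
n=15: →10(W), 12(W), 14(W) — all W, so L
n=16: →15(L), so W
n=17: →16(W) only, which is W, so L
n=18: →9(L), so W
n=19: →18(W) only, which is W, so L
n=20: →15(L), so W
n=21: →14(W), 18(W), 20(W) — all W, so L
n=22: →11(L), so W
n=23: →22(W) only, which is W, so L
n=24: →21(L), so W
n=25: →20(W), 24(W) — all W, so L
n=26: →13(L), so W
n=27: →18(W), 24(W), 26(W) — all W, so L
n=28: →21(L), so W
n=29: →28(W) only, which is W, so L
n=30: →15(L), so W
n=31: →30(W) only, which is W, so L
n=32: →31(L), so W
n=33: →22(W), 30(W), 32(W) — all W, so L

16: W, 33: L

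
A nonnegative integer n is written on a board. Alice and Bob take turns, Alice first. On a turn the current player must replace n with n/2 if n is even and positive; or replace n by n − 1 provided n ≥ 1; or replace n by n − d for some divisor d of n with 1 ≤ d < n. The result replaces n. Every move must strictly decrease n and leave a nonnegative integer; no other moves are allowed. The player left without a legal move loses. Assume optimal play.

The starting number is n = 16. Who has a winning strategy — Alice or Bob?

Compute win/loss labels from the base case upward. A position with no move is L. Any other position is W if it can reach an L in one move, else L.
n=0: no move → L
n=1: →0(L), so W
n=2: →1(W) only, which is W, so L
n=3: →2(L), so W
n=4: →2(L), so W
n=5: →4(W) only, which is W, so L
n=6: →5(L), so W
n=7: →6(W) only, which is W, so L
n=8: →7(L), so W
n=9: →6(W), 8(W) — all W, so L
n=10: →5(L), so W
n=11: →10(W) only, which is W, so L
n=12: →9(L), so W
n=13: →12(W) only, which is W, so L
n=14: →7(L), so W
n=15: →10(W), 12(W), 14(W) — all W, so L
n=16: →15(L), so W
The starting position 16 is W: Alice should move to 15, handing over an L position.

Alice wins.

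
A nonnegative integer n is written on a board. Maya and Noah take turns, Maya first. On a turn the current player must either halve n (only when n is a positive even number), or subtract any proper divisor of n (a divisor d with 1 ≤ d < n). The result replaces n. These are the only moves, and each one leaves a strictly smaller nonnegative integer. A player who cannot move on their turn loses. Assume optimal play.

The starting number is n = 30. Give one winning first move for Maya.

Use the standard recursion: the mover loses at a terminal position; elsewhere, the mover wins exactly when some move hands the opponent an L position.
n=0: no move → L
n=1: no move → L
n=2: W (go to 1, an L position)
n=3: L (sole option 2(W) is W)
n=4: W (go to 3, an L position)
n=5: L (sole option 4(W) is W)
n=6: W (go to 3, an L position)
n=7: L (sole option 6(W) is W)
n=8: W (go to 7, an L position)
n=9: L (options 6(W), 8(W) are all W)
n=10: W (go to 5, an L position)
n=11: L (sole option 10(W) is W)
n=12: W (go to 9, an L position)
n=13: L (sole option 12(W) is W)
n=14: W (go to 7, an L position)
n=15: L (options 10(W), 12(W), 14(W) are all W)
n=16: W (go to 15, an L position)
n=17: L (sole option 16(W) is W)
n=18: W (go to 9, an L position)
n=19: L (sole option 18(W) is W)
n=20: W (go to 15, an L position)
n=21: L (options 14(W), 18(W), 20(W) are all W)
n=22: W (go to 11, an L position)
n=23: L (sole option 22(W) is W)
n=24: W (go to 21, an L position)
n=25: L (options 20(W), 24(W) are all W)
n=26: W (go to 13, an L position)
n=27: L (options 18(W), 24(W), 26(W) are all W)
n=28: W (go to 21, an L position)
n=29: L (sole option 28(W) is W)
n=30: W (go to 15, an L position)
From 30, the L positions reachable in one move are: 15, 25, 27, 29. Any move reaching one of these is winning.

Move to 15.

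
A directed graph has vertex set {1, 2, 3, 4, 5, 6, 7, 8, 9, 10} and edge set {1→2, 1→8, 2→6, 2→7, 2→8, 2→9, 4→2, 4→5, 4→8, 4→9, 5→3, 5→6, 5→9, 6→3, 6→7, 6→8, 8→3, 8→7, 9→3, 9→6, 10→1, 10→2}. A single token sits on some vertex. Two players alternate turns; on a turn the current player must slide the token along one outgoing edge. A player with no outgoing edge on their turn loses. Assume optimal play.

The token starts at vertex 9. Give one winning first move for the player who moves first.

Work bottom-up. With no move the player to move loses. Otherwise the position is W if at least one move leads to an L position for the opponent, and L if every move leads to a W.
Every edge goes from a vertex to one that appears earlier in the order 3, 7, 8, 6, 9, 5, 2, 1, 4, 10, so processing vertices in that order labels each vertex after all of its successors.
3: no outgoing edge → L
7: no outgoing edge → L
8: W (go to 7, an L position)
6: W (go to 7, an L position)
9: W (go to 3, an L position)
5: W (go to 3, an L position)
2: W (go to 7, an L position)
1: L (options 2(W), 8(W) are all W)
4: L (options 2(W), 5(W), 9(W), 8(W) are all W)
10: W (go to 1, an L position)
From 9, the L positions reachable in one move are: 3.

Move to 3.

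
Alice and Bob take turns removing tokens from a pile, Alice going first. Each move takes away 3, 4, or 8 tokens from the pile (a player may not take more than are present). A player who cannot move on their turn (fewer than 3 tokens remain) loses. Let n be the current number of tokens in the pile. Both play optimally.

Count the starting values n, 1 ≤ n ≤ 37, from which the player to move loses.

Build the W/L table. Terminal = L. A non-terminal position is W if it has a move to some L; otherwise it is L.
n=0: no move → L
n=1: no move → L
n=2: no move → L
n=3: reaches L-position 0 → W
n=4: reaches L-position 1 → W
n=5: reaches L-position 2 → W
n=6: reaches L-position 2 → W
n=7: only reaches 4(W), 3(W), all W → L
n=8: reaches L-position 0 → W
n=9: reaches L-position 1 → W
n=10: reaches L-position 7 → W
n=11: reaches L-position 7 → W
n=12: only reaches 9(W), 8(W), 4(W), all W → L
n=13: only reaches 10(W), 9(W), 5(W), all W → L
n=14: only reaches 11(W), 10(W), 6(W), all W → L
n=15: reaches L-position 12 → W
n=16: reaches L-position 13 → W
n=17: reaches L-position 14 → W
n=18: reaches L-position 14 → W
n=19: only reaches 16(W), 15(W), 11(W), all W → L
n=20: reaches L-position 12 → W
n=21: reaches L-position 13 → W
n=22: reaches L-position 19 → W
n=23: reaches L-position 19 → W
n=24: only reaches 21(W), 20(W), 16(W), all W → L
n=25: only reaches 22(W), 21(W), 17(W), all W → L
n=26: only reaches 23(W), 22(W), 18(W), all W → L
n=27: reaches L-position 24 → W
n=28: reaches L-position 25 → W
n=29: reaches L-position 26 → W
n=30: reaches L-position 26 → W
n=31: only reaches 28(W), 27(W), 23(W), all W → L
n=32: reaches L-position 24 → W
n=33: reaches L-position 25 → W
n=34: reaches L-position 31 → W
n=35: reaches L-position 31 → W
n=36: only reaches 33(W), 32(W), 28(W), all W → L
n=37: only reaches 34(W), 33(W), 29(W), all W → L
L entries with 1 ≤ n ≤ 37 (n=0 is outside the asked range and is not counted): n = 1, 2, 7, 12, 13, 14, 19, 24, 25, 26, 31, 36, 37; that makes 13.

13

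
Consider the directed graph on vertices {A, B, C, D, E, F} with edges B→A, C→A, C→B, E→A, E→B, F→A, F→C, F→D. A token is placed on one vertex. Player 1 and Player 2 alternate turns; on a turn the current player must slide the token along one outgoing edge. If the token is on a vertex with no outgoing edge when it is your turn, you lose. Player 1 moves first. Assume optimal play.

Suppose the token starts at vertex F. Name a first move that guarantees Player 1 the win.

Move to A.

Positions with no move are L. A position that does have a move is losing for the player to move precisely when every available move leads to a winning position for the opponent. Fill in the labels:
Every edge goes from a vertex to one that appears earlier in the order D, A, B, C, F, E, so processing vertices in that order labels each vertex after all of its successors.
D: no outgoing edge → L
A: no outgoing edge → L
B: W (go to A, an L position)
C: W (go to A, an L position)
F: W (go to A, an L position)
E: W (go to A, an L position)
From F, the L positions reachable in one move are: A, D. Any move reaching one of these is winning.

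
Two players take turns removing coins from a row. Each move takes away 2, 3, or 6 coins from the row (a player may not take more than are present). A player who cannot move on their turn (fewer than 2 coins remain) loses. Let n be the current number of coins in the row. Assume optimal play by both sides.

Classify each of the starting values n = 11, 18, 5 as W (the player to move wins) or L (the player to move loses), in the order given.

Build the W/L table. Terminal = L. A non-terminal position is W if it has a move to some L; otherwise it is L.
n=0: no move → L
n=1: no move → L
n=2: can move to 0, which is L ⇒ W
n=3: can move to 1, which is L ⇒ W
n=4: can move to 1, which is L ⇒ W
n=5: moves to 3(W), 2(W); every one is W ⇒ L
n=6: can move to 0, which is L ⇒ W
n=7: can move to 5, which is L ⇒ W
n=8: can move to 5, which is L ⇒ W
n=9: moves to 7(W), 6(W), 3(W); every one is W ⇒ L
n=10: moves to 8(W), 7(W), 4(W); every one is W ⇒ L
n=11: can move to 9, which is L ⇒ W
n=12: can move to 10, which is L ⇒ W
n=13: can move to 10, which is L ⇒ W
n=14: moves to 12(W), 11(W), 8(W); every one is W ⇒ L
n=15: can move to 9, which is L ⇒ W
n=16: can move to 14, which is L ⇒ W
n=17: can move to 14, which is L ⇒ W
n=18: moves to 16(W), 15(W), 12(W); every one is W ⇒ L

11: W, 18: L, 5: L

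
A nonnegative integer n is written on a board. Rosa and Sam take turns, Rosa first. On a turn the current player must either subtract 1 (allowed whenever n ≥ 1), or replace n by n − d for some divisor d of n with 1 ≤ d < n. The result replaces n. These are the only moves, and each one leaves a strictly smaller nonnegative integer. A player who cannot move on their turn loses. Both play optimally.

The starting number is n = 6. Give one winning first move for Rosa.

Positions with no move are L. A position that does have a move is losing for the player to move precisely when every available move leads to a winning position for the opponent. Fill in the labels:
n=0: no move → L
n=1: reaches L-position 0 → W
n=2: only reaches 1(W), which is W → L
n=3: reaches L-position 2 → W
n=4: reaches L-position 2 → W
n=5: only reaches 4(W), which is W → L
n=6: reaches L-position 5 → W
From 6, the L positions reachable in one move are: 5.

Move to 5.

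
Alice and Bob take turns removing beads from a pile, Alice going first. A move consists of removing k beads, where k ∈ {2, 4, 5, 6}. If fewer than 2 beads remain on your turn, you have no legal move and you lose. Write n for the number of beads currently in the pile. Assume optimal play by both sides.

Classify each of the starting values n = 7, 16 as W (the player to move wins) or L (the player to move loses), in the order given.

Label each position W (a win for the player to move) or L (a loss). A position with no legal move is L; any other position is W exactly when some move reaches an L, and L when every move reaches a W.
n=0: no move → L
n=1: no move → L
n=2: can move to 0, which is L ⇒ W
n=3: can move to 1, which is L ⇒ W
n=4: can move to 0, which is L ⇒ W
n=5: can move to 1, which is L ⇒ W
n=6: can move to 1, which is L ⇒ W
n=7: can move to 1, which is L ⇒ W
n=8: moves to 6(W), 4(W), 3(W), 2(W); every one is W ⇒ L
n=9: moves to 7(W), 5(W), 4(W), 3(W); every one is W ⇒ L
n=10: can move to 8, which is L ⇒ W
n=11: can move to 9, which is L ⇒ W
n=12: can move to 8, which is L ⇒ W
n=13: can move to 9, which is L ⇒ W
n=14: can move to 9, which is L ⇒ W
n=15: can move to 9, which is L ⇒ W
n=16: moves to 14(W), 12(W), 11(W), 10(W); every one is W ⇒ L

7: W, 16: L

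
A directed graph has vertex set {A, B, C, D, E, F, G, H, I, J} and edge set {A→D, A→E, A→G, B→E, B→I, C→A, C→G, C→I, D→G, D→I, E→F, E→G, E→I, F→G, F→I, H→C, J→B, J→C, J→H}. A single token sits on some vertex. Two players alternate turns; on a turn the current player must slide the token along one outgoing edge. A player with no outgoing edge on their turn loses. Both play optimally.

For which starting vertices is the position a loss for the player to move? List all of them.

G, H, I

Label each position W (a win for the player to move) or L (a loss). A position with no legal move is L; any other position is W exactly when some move reaches an L, and L when every move reaches a W.
Every edge goes from a vertex to one that appears earlier in the order G, I, F, D, E, A, C, B, H, J, so processing vertices in that order labels each vertex after all of its successors.
G: no outgoing edge → L
I: no outgoing edge → L
F: can move to I, which is L ⇒ W
D: can move to I, which is L ⇒ W
E: can move to I, which is L ⇒ W
A: can move to G, which is L ⇒ W
C: can move to I, which is L ⇒ W
B: can move to I, which is L ⇒ W
H: the only move is to C(W), a W ⇒ L
J: can move to H, which is L ⇒ W
Reading off the rows marked L gives the requested list; there are 3 such vertices.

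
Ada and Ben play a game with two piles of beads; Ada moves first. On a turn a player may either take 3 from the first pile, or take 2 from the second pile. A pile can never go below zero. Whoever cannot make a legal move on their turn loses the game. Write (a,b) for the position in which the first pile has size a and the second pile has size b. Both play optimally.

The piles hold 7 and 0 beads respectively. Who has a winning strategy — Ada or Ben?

Use the standard recursion: the mover loses at a terminal position; elsewhere, the mover wins exactly when some move hands the opponent an L position.
No move ever increases a pile, so every position that can arise here has a ≤ 7 and b ≤ 0; it is enough to label the cells with 0 ≤ a ≤ 7 and 0 ≤ b ≤ 0.
Every move lowers a or b (never raises either), so fill the grid row by row in increasing a, and left to right within a row: each cell's successors are then already labelled.
      b=0
a=0:    L
a=1:    L
a=2:    L
a=3:    W
a=4:    W
a=5:    W
a=6:    L
a=7:    L
Cells with no legal move (terminal, hence L): (0,0), (1,0), (2,0).
The remaining L cells, each justified by listing all of its moves:
(6,0): L (sole option (3,0)(W) is W)
(7,0): L (sole option (4,0)(W) is W)
Every other cell has at least one move into one of the L cells above, so it is W.
Every move from (7,0) reaches a W position, so the mover loses.

Ben wins.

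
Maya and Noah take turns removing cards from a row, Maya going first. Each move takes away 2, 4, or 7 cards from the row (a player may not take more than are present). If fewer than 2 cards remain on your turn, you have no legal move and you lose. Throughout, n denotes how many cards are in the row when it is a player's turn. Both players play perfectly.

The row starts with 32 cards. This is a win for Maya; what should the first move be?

Label each position W (a win for the player to move) or L (a loss). A position with no legal move is L; any other position is W exactly when some move reaches an L, and L when every move reaches a W.
n=0: no move → L
n=1: no move → L
n=2: can move to 0, which is L ⇒ W
n=3: can move to 1, which is L ⇒ W
n=4: can move to 0, which is L ⇒ W
n=5: can move to 1, which is L ⇒ W
n=6: moves to 4(W), 2(W); every one is W ⇒ L
n=7: can move to 0, which is L ⇒ W
n=8: can move to 6, which is L ⇒ W
n=9: moves to 7(W), 5(W), 2(W); every one is W ⇒ L
n=10: can move to 6, which is L ⇒ W
n=11: can move to 9, which is L ⇒ W
n=12: moves to 10(W), 8(W), 5(W); every one is W ⇒ L
n=13: can move to 9, which is L ⇒ W
n=14: can move to 12, which is L ⇒ W
n=15: moves to 13(W), 11(W), 8(W); every one is W ⇒ L
n=16: can move to 12, which is L ⇒ W
n=17: can move to 15, which is L ⇒ W
n=18: moves to 16(W), 14(W), 11(W); every one is W ⇒ L
n=19: can move to 15, which is L ⇒ W
n=20: can move to 18, which is L ⇒ W
n=21: moves to 19(W), 17(W), 14(W); every one is W ⇒ L
n=22: can move to 18, which is L ⇒ W
n=23: can move to 21, which is L ⇒ W
n=24: moves to 22(W), 20(W), 17(W); every one is W ⇒ L
n=25: can move to 21, which is L ⇒ W
n=26: can move to 24, which is L ⇒ W
n=27: moves to 25(W), 23(W), 20(W); every one is W ⇒ L
n=28: can move to 24, which is L ⇒ W
n=29: can move to 27, which is L ⇒ W
n=30: moves to 28(W), 26(W), 23(W); every one is W ⇒ L
n=31: can move to 27, which is L ⇒ W
n=32: can move to 30, which is L ⇒ W
From 32, the L positions reachable in one move are: 30.

Remove 2, leaving 30.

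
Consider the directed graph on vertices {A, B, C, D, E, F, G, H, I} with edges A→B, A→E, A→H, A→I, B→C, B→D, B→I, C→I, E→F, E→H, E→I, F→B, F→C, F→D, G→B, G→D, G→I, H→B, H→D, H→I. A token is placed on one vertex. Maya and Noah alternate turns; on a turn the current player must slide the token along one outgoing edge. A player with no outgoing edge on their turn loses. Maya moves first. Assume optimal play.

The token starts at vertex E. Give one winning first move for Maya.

Move to I.

Work bottom-up. With no move the player to move loses. Otherwise the position is W if at least one move leads to an L position for the opponent, and L if every move leads to a W.
Every edge goes from a vertex to one that appears earlier in the order I, D, C, B, F, H, G, E, A, so processing vertices in that order labels each vertex after all of its successors.
I: no outgoing edge → L
D: no outgoing edge → L
C: can move to I, which is L ⇒ W
B: can move to D, which is L ⇒ W
F: can move to D, which is L ⇒ W
H: can move to D, which is L ⇒ W
G: can move to D, which is L ⇒ W
E: can move to I, which is L ⇒ W
A: can move to I, which is L ⇒ W
From E, the L positions reachable in one move are: I.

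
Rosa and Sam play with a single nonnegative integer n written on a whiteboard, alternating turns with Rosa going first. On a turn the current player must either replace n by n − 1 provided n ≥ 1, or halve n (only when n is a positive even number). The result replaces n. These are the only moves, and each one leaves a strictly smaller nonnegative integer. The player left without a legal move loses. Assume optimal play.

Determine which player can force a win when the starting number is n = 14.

Use the standard recursion: the mover loses at a terminal position; elsewhere, the mover wins exactly when some move hands the opponent an L position.
n=0: no move → L
n=1: can move to 0, which is L ⇒ W
n=2: the only move is to 1(W), a W ⇒ L
n=3: can move to 2, which is L ⇒ W
n=4: can move to 2, which is L ⇒ W
n=5: the only move is to 4(W), a W ⇒ L
n=6: can move to 5, which is L ⇒ W
n=7: the only move is to 6(W), a W ⇒ L
n=8: can move to 7, which is L ⇒ W
n=9: the only move is to 8(W), a W ⇒ L
n=10: can move to 5, which is L ⇒ W
n=11: the only move is to 10(W), a W ⇒ L
n=12: can move to 11, which is L ⇒ W
n=13: the only move is to 12(W), a W ⇒ L
n=14: can move to 7, which is L ⇒ W
From 14 Rosa can move to 7, reaching an L position.

Rosa wins.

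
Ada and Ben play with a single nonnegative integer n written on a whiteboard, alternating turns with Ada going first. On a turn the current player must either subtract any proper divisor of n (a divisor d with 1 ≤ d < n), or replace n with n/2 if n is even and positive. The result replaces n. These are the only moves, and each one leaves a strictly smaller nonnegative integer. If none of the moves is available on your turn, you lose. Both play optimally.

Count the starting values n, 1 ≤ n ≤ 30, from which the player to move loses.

Use the standard recursion: the mover loses at a terminal position; elsewhere, the mover wins exactly when some move hands the opponent an L position.
n=0: no move → L
n=1: no move → L
n=2: reaches L-position 1 → W
n=3: only reaches 2(W), which is W → L
n=4: reaches L-position 3 → W
n=5: only reaches 4(W), which is W → L
n=6: reaches L-position 3 → W
n=7: only reaches 6(W), which is W → L
n=8: reaches L-position 7 → W
n=9: only reaches 6(W), 8(W), all W → L
n=10: reaches L-position 5 → W
n=11: only reaches 10(W), which is W → L
n=12: reaches L-position 9 → W
n=13: only reaches 12(W), which is W → L
n=14: reaches L-position 7 → W
n=15: only reaches 10(W), 12(W), 14(W), all W → L
n=16: reaches L-position 15 → W
n=17: only reaches 16(W), which is W → L
n=18: reaches L-position 9 → W
n=19: only reaches 18(W), which is W → L
n=20: reaches L-position 15 → W
n=21: only reaches 14(W), 18(W), 20(W), all W → L
n=22: reaches L-position 11 → W
n=23: only reaches 22(W), which is W → L
n=24: reaches L-position 21 → W
n=25: only reaches 20(W), 24(W), all W → L
n=26: reaches L-position 13 → W
n=27: only reaches 18(W), 24(W), 26(W), all W → L
n=28: reaches L-position 21 → W
n=29: only reaches 28(W), which is W → L
n=30: reaches L-position 15 → W
L entries with 1 ≤ n ≤ 30 (n=0 is outside the asked range and is not counted): n = 1, 3, 5, 7, 9, 11, 13, 15, 17, 19, 21, 23, 25, 27, 29; that makes 15.

15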